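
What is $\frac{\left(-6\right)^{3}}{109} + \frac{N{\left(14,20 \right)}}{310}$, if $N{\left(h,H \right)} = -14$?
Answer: $- \frac{34243}{16895} \approx -2.0268$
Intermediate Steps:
$\frac{\left(-6\right)^{3}}{109} + \frac{N{\left(14,20 \right)}}{310} = \frac{\left(-6\right)^{3}}{109} - \frac{14}{310} = \left(-216\right) \frac{1}{109} - \frac{7}{155} = - \frac{216}{109} - \frac{7}{155} = - \frac{34243}{16895}$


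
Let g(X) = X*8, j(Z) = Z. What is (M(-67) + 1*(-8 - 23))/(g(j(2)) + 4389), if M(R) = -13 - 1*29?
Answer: -73/4405 ≈ -0.016572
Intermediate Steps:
M(R) = -42 (M(R) = -13 - 29 = -42)
g(X) = 8*X
(M(-67) + 1*(-8 - 23))/(g(j(2)) + 4389) = (-42 + 1*(-8 - 23))/(8*2 + 4389) = (-42 + 1*(-31))/(16 + 4389) = (-42 - 31)/4405 = -73*1/4405 = -73/4405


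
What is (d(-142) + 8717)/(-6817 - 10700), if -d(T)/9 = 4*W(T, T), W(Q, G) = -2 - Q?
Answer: -3677/17517 ≈ -0.20991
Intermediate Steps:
d(T) = 72 + 36*T (d(T) = -36*(-2 - T) = -9*(-8 - 4*T) = 72 + 36*T)
(d(-142) + 8717)/(-6817 - 10700) = ((72 + 36*(-142)) + 8717)/(-6817 - 10700) = ((72 - 5112) + 8717)/(-17517) = (-5040 + 8717)*(-1/17517) = 3677*(-1/17517) = -3677/17517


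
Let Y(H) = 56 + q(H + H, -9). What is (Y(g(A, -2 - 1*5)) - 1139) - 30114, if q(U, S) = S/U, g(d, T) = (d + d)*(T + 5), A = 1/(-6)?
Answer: -124815/4 ≈ -31204.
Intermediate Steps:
A = -⅙ ≈ -0.16667
g(d, T) = 2*d*(5 + T) (g(d, T) = (2*d)*(5 + T) = 2*d*(5 + T))
Y(H) = 56 - 9/(2*H) (Y(H) = 56 - 9/(H + H) = 56 - 9*1/(2*H) = 56 - 9/(2*H))
(Y(g(A, -2 - 1*5)) - 1139) - 30114 = ((56 - 9*(-3/(5 + (-2 - 1*5)))/2) - 1139) - 30114 = ((56 - 9*(-3/(5 + (-2 - 5)))/2) - 1139) - 30114 = ((56 - 9*(-3/(5 - 7))/2) - 1139) - 30114 = ((56 - 9/(2*(2*(-⅙)*(-2)))) - 1139) - 30114 = ((56 - 9/(2*⅔)) - 1139) - 30114 = ((56 - 9/2*3/2) - 1139) - 30114 = ((56 - 27/4) - 1139) - 30114 = (197/4 - 1139) - 30114 = -4359/4 - 30114 = -124815/4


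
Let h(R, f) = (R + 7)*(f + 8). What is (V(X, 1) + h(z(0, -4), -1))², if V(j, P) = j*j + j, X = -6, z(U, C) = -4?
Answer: 2601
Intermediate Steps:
h(R, f) = (7 + R)*(8 + f)
V(j, P) = j + j² (V(j, P) = j² + j = j + j²)
(V(X, 1) + h(z(0, -4), -1))² = (-6*(1 - 6) + (56 + 7*(-1) + 8*(-4) - 4*(-1)))² = (-6*(-5) + (56 - 7 - 32 + 4))² = (30 + 21)² = 51² = 2601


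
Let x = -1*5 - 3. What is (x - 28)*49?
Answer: -1764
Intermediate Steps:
x = -8 (x = -5 - 3 = -8)
(x - 28)*49 = (-8 - 28)*49 = -36*49 = -1764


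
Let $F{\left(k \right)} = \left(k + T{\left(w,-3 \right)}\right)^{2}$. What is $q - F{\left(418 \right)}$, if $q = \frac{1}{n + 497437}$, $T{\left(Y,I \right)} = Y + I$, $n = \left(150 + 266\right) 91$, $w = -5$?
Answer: $- \frac{89982753299}{535293} \approx -1.681 \cdot 10^{5}$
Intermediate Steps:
$n = 37856$ ($n = 416 \cdot 91 = 37856$)
$T{\left(Y,I \right)} = I + Y$
$F{\left(k \right)} = \left(-8 + k\right)^{2}$ ($F{\left(k \right)} = \left(k - 8\right)^{2} = \left(-8 + k\right)^{2}$)
$q = \frac{1}{535293}$ ($q = \frac{1}{37856 + 497437} = \frac{1}{535293} \approx 1.8681 \cdot 10^{-6}$)
$q - F{\left(418 \right)} = \frac{1}{535293} - \left(-8 + 418\right)^{2} = \frac{1}{535293} - 410^{2} = \frac{1}{535293} - 168100 = - \frac{89982753299}{535293}$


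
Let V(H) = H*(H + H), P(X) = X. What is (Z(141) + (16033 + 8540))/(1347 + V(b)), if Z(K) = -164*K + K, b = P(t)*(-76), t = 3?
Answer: 106/7021 ≈ 0.015098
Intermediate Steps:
b = -228 (b = 3*(-76) = -228)
Z(K) = -163*K
V(H) = 2*H**2 (V(H) = H*(2*H) = 2*H**2)
(Z(141) + (16033 + 8540))/(1347 + V(b)) = (-163*141 + (16033 + 8540))/(1347 + 2*(-228)**2) = (-22983 + 24573)/(1347 + 2*51984) = 1590/(1347 + 103968) = 1590/105315 = 1590*(1/105315) = 106/7021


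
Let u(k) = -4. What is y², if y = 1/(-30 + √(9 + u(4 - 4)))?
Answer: (30 - √5)⁻² ≈ 0.0012973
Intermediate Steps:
y = 1/(-30 + √5) (y = 1/(-30 + √(9 - 4)) = 1/(-30 + √5) ≈ -0.036018)
y² = (-6/179 - √5/895)²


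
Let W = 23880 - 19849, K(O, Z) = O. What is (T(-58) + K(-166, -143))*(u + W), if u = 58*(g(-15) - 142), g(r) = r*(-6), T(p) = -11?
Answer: -179655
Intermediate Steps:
W = 4031
g(r) = -6*r
u = -3016 (u = 58*(-6*(-15) - 142) = 58*(90 - 142) = 58*(-52) = -3016)
(T(-58) + K(-166, -143))*(u + W) = (-11 - 166)*(-3016 + 4031) = -177*1015 = -179655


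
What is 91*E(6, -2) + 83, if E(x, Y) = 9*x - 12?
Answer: 3905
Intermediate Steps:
E(x, Y) = -12 + 9*x
91*E(6, -2) + 83 = 91*(-12 + 9*6) + 83 = 91*(-12 + 54) + 83 = 91*42 + 83 = 3822 + 83 = 3905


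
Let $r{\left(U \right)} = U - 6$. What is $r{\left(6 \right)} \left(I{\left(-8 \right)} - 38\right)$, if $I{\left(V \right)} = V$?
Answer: $0$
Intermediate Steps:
$r{\left(U \right)} = -6 + U$
$r{\left(6 \right)} \left(I{\left(-8 \right)} - 38\right) = \left(-6 + 6\right) \left(-8 - 38\right) = 0 \left(-46\right) = 0$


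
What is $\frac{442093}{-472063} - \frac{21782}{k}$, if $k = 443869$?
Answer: $- \frac{206513854083}{209534131747} \approx -0.98559$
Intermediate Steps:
$\frac{442093}{-472063} - \frac{21782}{k} = \frac{442093}{-472063} - \frac{21782}{443869} = 442093 \left(- \frac{1}{472063}\right) - \frac{21782}{443869} = - \frac{442093}{472063} - \frac{21782}{443869} = - \frac{206513854083}{209534131747}$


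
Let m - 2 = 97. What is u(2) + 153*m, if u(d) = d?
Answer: 15149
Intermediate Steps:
m = 99 (m = 2 + 97 = 99)
u(2) + 153*m = 2 + 153*99 = 2 + 15147 = 15149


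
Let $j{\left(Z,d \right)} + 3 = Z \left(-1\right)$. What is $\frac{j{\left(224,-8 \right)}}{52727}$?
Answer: $- \frac{227}{52727} \approx -0.0043052$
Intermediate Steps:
$j{\left(Z,d \right)} = -3 - Z$ ($j{\left(Z,d \right)} = -3 + Z \left(-1\right) = -3 - Z$)
$\frac{j{\left(224,-8 \right)}}{52727} = \frac{-3 - 224}{52727} = \left(-3 - 224\right) \frac{1}{52727} = \left(-227\right) \frac{1}{52727} = - \frac{227}{52727}$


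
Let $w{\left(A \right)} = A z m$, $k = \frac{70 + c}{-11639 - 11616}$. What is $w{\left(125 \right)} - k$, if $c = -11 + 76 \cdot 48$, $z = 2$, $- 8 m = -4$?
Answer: $\frac{2910582}{23255} \approx 125.16$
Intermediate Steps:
$m = \frac{1}{2}$ ($m = \left(- \frac{1}{8}\right) \left(-4\right) = \frac{1}{2} \approx 0.5$)
$c = 3637$ ($c = -11 + 3648 = 3637$)
$k = - \frac{3707}{23255}$ ($k = \frac{70 + 3637}{-11639 - 11616} = \frac{3707}{-23255} = 3707 \left(- \frac{1}{23255}\right) = - \frac{3707}{23255} \approx -0.15941$)
$w{\left(A \right)} = A$ ($w{\left(A \right)} = A 2 \cdot \frac{1}{2} = 2 A \frac{1}{2} = A$)
$w{\left(125 \right)} - k = 125 - - \frac{3707}{23255} = 125 + \frac{3707}{23255} = \frac{2910582}{23255}$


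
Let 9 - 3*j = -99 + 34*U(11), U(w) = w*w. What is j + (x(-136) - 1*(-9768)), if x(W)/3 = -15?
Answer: 25163/3 ≈ 8387.7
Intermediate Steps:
x(W) = -45 (x(W) = 3*(-15) = -45)
U(w) = w**2
j = -4006/3 (j = 3 - (-99 + 34*11**2)/3 = 3 - (-99 + 34*121)/3 = 3 - (-99 + 4114)/3 = 3 - 1/3*4015 = 3 - 4015/3 = -4006/3 ≈ -1335.3)
j + (x(-136) - 1*(-9768)) = -4006/3 + (-45 - 1*(-9768)) = -4006/3 + (-45 + 9768) = -4006/3 + 9723 = 25163/3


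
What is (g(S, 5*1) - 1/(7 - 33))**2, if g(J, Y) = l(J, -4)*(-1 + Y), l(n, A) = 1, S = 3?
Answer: 11025/676 ≈ 16.309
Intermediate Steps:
g(J, Y) = -1 + Y (g(J, Y) = 1*(-1 + Y) = -1 + Y)
(g(S, 5*1) - 1/(7 - 33))**2 = ((-1 + 5*1) - 1/(7 - 33))**2 = ((-1 + 5) - 1/(-26))**2 = (4 - 1*(-1/26))**2 = (4 + 1/26)**2 = (105/26)**2 = 11025/676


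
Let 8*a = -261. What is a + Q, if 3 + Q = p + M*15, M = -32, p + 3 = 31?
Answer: -3901/8 ≈ -487.63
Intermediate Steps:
p = 28 (p = -3 + 31 = 28)
a = -261/8 (a = (⅛)*(-261) = -261/8 ≈ -32.625)
Q = -455 (Q = -3 + (28 - 32*15) = -3 + (28 - 480) = -3 - 452 = -455)
a + Q = -261/8 - 455 = -3901/8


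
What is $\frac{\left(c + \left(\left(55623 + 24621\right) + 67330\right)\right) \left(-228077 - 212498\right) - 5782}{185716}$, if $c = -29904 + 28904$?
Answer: $- \frac{16144211458}{46429} \approx -3.4772 \cdot 10^{5}$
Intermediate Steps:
$c = -1000$
$\frac{\left(c + \left(\left(55623 + 24621\right) + 67330\right)\right) \left(-228077 - 212498\right) - 5782}{185716} = \frac{\left(-1000 + \left(\left(55623 + 24621\right) + 67330\right)\right) \left(-228077 - 212498\right) - 5782}{185716} = \left(\left(-1000 + \left(80244 + 67330\right)\right) \left(-440575\right) - 5782\right) \frac{1}{185716} = \left(\left(-1000 + 147574\right) \left(-440575\right) - 5782\right) \frac{1}{185716} = \left(146574 \left(-440575\right) - 5782\right) \frac{1}{185716} = \left(-64576840050 - 5782\right) \frac{1}{185716} = \left(-64576845832\right) \frac{1}{185716} = - \frac{16144211458}{46429}$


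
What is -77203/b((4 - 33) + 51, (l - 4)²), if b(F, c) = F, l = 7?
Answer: -77203/22 ≈ -3509.2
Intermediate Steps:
-77203/b((4 - 33) + 51, (l - 4)²) = -77203/((4 - 33) + 51) = -77203/(-29 + 51) = -77203/22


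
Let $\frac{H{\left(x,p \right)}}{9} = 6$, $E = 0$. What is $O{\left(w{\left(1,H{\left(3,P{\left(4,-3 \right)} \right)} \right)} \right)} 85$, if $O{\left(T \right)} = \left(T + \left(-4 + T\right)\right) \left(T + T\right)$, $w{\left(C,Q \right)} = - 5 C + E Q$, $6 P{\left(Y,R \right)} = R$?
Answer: $11900$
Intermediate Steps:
$P{\left(Y,R \right)} = \frac{R}{6}$
$H{\left(x,p \right)} = 54$ ($H{\left(x,p \right)} = 9 \cdot 6 = 54$)
$w{\left(C,Q \right)} = - 5 C$ ($w{\left(C,Q \right)} = - 5 C + 0 Q = - 5 C + 0 = - 5 C$)
$O{\left(T \right)} = 2 T \left(-4 + 2 T\right)$ ($O{\left(T \right)} = \left(-4 + 2 T\right) 2 T = 2 T \left(-4 + 2 T\right)$)
$O{\left(w{\left(1,H{\left(3,P{\left(4,-3 \right)} \right)} \right)} \right)} 85 = 4 \left(\left(-5\right) 1\right) \left(-2 - 5\right) 85 = 4 \left(-5\right) \left(-2 - 5\right) 85 = 4 \left(-5\right) \left(-7\right) 85 = 140 \cdot 85 = 11900$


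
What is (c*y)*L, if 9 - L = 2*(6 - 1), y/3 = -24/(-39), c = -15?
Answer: 360/13 ≈ 27.692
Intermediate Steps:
y = 24/13 (y = 3*(-24/(-39)) = 3*(-24*(-1/39)) = 3*(8/13) = 24/13 ≈ 1.8462)
L = -1 (L = 9 - 2*(6 - 1) = 9 - 2*5 = 9 - 1*10 = 9 - 10 = -1)
(c*y)*L = -15*24/13*(-1) = -360/13*(-1) = 360/13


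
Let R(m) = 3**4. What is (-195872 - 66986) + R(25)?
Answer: -262777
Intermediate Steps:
R(m) = 81
(-195872 - 66986) + R(25) = (-195872 - 66986) + 81 = -262858 + 81 = -262777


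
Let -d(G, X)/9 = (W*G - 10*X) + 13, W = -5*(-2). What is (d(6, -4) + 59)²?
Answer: 917764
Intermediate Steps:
W = 10
d(G, X) = -117 - 90*G + 90*X (d(G, X) = -9*((10*G - 10*X) + 13) = -9*((-10*X + 10*G) + 13) = -9*(13 - 10*X + 10*G) = -117 - 90*G + 90*X)
(d(6, -4) + 59)² = ((-117 - 90*6 + 90*(-4)) + 59)² = ((-117 - 540 - 360) + 59)² = (-1017 + 59)² = (-958)² = 917764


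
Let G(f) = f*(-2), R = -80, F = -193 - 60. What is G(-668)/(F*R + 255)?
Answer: 1336/20495 ≈ 0.065187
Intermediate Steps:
F = -253
G(f) = -2*f
G(-668)/(F*R + 255) = (-2*(-668))/(-253*(-80) + 255) = 1336/(20240 + 255) = 1336/20495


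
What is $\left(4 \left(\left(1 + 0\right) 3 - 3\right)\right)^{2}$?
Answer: $0$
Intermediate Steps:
$\left(4 \left(\left(1 + 0\right) 3 - 3\right)\right)^{2} = \left(4 \left(1 \cdot 3 - 3\right)\right)^{2} = \left(4 \left(3 - 3\right)\right)^{2} = \left(4 \cdot 0\right)^{2} = 0^{2} = 0$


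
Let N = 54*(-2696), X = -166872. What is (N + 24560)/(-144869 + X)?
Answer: 121024/311741 ≈ 0.38822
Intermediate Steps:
N = -145584
(N + 24560)/(-144869 + X) = (-145584 + 24560)/(-144869 - 166872) = -121024/(-311741) = -121024*(-1/311741) = 121024/311741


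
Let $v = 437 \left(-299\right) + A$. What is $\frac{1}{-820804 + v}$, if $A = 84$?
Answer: $- \frac{1}{951383} \approx -1.0511 \cdot 10^{-6}$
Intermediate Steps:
$v = -130579$ ($v = 437 \left(-299\right) + 84 = -130663 + 84 = -130579$)
$\frac{1}{-820804 + v} = \frac{1}{-820804 - 130579} = \frac{1}{-951383} = - \frac{1}{951383}$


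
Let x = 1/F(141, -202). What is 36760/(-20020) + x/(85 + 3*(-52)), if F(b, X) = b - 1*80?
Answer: -7961379/4335331 ≈ -1.8364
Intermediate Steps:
F(b, X) = -80 + b (F(b, X) = b - 80 = -80 + b)
x = 1/61 (x = 1/(-80 + 141) = 1/61 ≈ 0.016393)
36760/(-20020) + x/(85 + 3*(-52)) = 36760/(-20020) + 1/(61*(85 + 3*(-52))) = 36760*(-1/20020) + 1/(61*(85 - 156)) = -1838/1001 + (1/61)/(-71) = -1838/1001 + (1/61)*(-1/71) = -1838/1001 - 1/4331 = -7961379/4335331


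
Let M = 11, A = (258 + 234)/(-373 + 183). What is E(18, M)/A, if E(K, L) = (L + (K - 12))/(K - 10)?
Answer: -1615/1968 ≈ -0.82063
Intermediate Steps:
A = -246/95 (A = 492/(-190) = 492*(-1/190) = -246/95 ≈ -2.5895)
E(K, L) = (-12 + K + L)/(-10 + K) (E(K, L) = (L + (-12 + K))/(-10 + K) = (-12 + K + L)/(-10 + K))
E(18, M)/A = ((-12 + 18 + 11)/(-10 + 18))/(-246/95) = (17/8)*(-95/246) = -1615/1968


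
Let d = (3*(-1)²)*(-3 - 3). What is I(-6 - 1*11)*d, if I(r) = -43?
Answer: 774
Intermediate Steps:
d = -18 (d = (3*1)*(-6) = 3*(-6) = -18)
I(-6 - 1*11)*d = -43*(-18) = 774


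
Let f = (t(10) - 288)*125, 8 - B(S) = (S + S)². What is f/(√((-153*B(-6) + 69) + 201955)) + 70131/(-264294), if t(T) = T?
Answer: -23377/88098 - 17375*√13927/27854 ≈ -73.880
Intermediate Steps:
B(S) = 8 - 4*S² (B(S) = 8 - (S + S)² = 8 - (2*S)² = 8 - 4*S²)
f = -34750 (f = (10 - 288)*125 = -278*125 = -34750)
f/(√((-153*B(-6) + 69) + 201955)) + 70131/(-264294) = -34750/√((-153*(8 - 4*(-6)²) + 69) + 201955) + 70131/(-264294) = -34750/√((-153*(8 - 4*36) + 69) + 201955) + 70131*(-1/264294) = -34750/√((-153*(8 - 144) + 69) + 201955) - 23377/88098 = -34750/√((-153*(-136) + 69) + 201955) - 23377/88098 = -34750/√((20808 + 69) + 201955) - 23377/88098 = -34750/√(20877 + 201955) - 23377/88098 = -34750*√13927/55708 - 23377/88098 = -17375*√13927/27854 - 23377/88098 = -23377/88098 - 17375*√13927/27854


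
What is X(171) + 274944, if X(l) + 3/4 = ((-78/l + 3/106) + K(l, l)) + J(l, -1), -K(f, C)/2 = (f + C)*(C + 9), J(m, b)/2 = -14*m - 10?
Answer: 1776527111/12084 ≈ 1.4701e+5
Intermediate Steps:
J(m, b) = -20 - 28*m (J(m, b) = 2*(-14*m - 10) = 2*(-10 - 14*m) = -20 - 28*m)
K(f, C) = -2*(9 + C)*(C + f) (K(f, C) = -2*(f + C)*(C + 9) = -2*(C + f)*(9 + C) = -2*(9 + C)*(C + f))
X(l) = -4393/212 - 78/l - 64*l - 4*l**2 (X(l) = -3/4 + (((-78/l + 3/106) + (-18*l - 18*l - 2*l**2 - 2*l*l)) + (-20 - 28*l)) = -3/4 + (((-78/l + 3*(1/106)) + (-18*l - 18*l - 2*l**2 - 2*l**2)) + (-20 - 28*l)) = -3/4 + (((-78/l + 3/106) + (-36*l - 4*l**2)) + (-20 - 28*l)) = -3/4 + (((3/106 - 78/l) + (-36*l - 4*l**2)) + (-20 - 28*l)) = -3/4 + ((3/106 - 78/l - 36*l - 4*l**2) + (-20 - 28*l)) = -3/4 + (-2117/106 - 78/l - 64*l - 4*l**2) = -4393/212 - 78/l - 64*l - 4*l**2)
X(171) + 274944 = (-4393/212 - 78/171 - 64*171 - 4*171**2) + 274944 = (-4393/212 - 78*1/171 - 10944 - 4*29241) + 274944 = (-4393/212 - 26/57 - 10944 - 116964) + 274944 = -1545896185/12084 + 274944 = 1776527111/12084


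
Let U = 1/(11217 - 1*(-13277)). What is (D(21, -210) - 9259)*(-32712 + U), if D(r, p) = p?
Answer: 7587014726963/24494 ≈ 3.0975e+8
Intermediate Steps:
U = 1/24494 (U = 1/(11217 + 13277) = 1/24494 ≈ 4.0826e-5)
(D(21, -210) - 9259)*(-32712 + U) = (-210 - 9259)*(-32712 + 1/24494) = -9469*(-801247727/24494) = 7587014726963/24494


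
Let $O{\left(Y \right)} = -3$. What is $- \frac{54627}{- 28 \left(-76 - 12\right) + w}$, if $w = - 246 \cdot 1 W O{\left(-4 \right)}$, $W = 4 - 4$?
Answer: $- \frac{54627}{2464} \approx -22.17$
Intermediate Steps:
$W = 0$
$w = 0$ ($w = - 246 \cdot 1 \cdot 0 \left(-3\right) = - 246 \cdot 0 \left(-3\right) = \left(-246\right) 0 = 0$)
$- \frac{54627}{- 28 \left(-76 - 12\right) + w} = - \frac{54627}{- 28 \left(-76 - 12\right) + 0} = - \frac{54627}{\left(-28\right) \left(-88\right) + 0} = - \frac{54627}{2464 + 0} = - \frac{54627}{2464}$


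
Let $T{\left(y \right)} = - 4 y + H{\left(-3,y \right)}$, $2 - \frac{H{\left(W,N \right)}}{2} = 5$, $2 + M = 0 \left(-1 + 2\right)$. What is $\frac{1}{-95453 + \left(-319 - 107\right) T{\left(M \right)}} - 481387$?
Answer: $- \frac{46359975036}{96305} \approx -4.8139 \cdot 10^{5}$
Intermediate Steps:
$M = -2$ ($M = -2 + 0 \left(-1 + 2\right) = -2 + 0 \cdot 1 = -2 + 0 = -2$)
$H{\left(W,N \right)} = -6$ ($H{\left(W,N \right)} = 4 - 10 = -6$)
$T{\left(y \right)} = -6 - 4 y$ ($T{\left(y \right)} = - 4 y - 6 = -6 - 4 y$)
$\frac{1}{-95453 + \left(-319 - 107\right) T{\left(M \right)}} - 481387 = \frac{1}{-95453 + \left(-319 - 107\right) \left(-6 - -8\right)} - 481387 = \frac{1}{-95453 - 426 \left(-6 + 8\right)} - 481387 = \frac{1}{-95453 - 852} - 481387 = \frac{1}{-96305} - 481387 = - \frac{1}{96305} - 481387 = - \frac{46359975036}{96305}$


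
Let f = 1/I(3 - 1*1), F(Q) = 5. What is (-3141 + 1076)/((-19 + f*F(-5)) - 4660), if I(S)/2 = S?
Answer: 1180/2673 ≈ 0.44145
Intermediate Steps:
I(S) = 2*S
f = ¼ (f = 1/(2*(3 - 1*1)) = 1/(2*(3 - 1)) = 1/(2*2) = 1/4 = ¼ ≈ 0.25000)
(-3141 + 1076)/((-19 + f*F(-5)) - 4660) = (-3141 + 1076)/((-19 + (¼)*5) - 4660) = -2065/((-19 + 5/4) - 4660) = -2065/(-71/4 - 4660) = -2065/(-18711/4) = -2065*(-4/18711) = 1180/2673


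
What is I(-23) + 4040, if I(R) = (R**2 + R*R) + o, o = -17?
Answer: 5081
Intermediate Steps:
I(R) = -17 + 2*R**2 (I(R) = (R**2 + R*R) - 17 = (R**2 + R**2) - 17 = 2*R**2 - 17 = -17 + 2*R**2)
I(-23) + 4040 = (-17 + 2*(-23)**2) + 4040 = (-17 + 2*529) + 4040 = (-17 + 1058) + 4040 = 1041 + 4040 = 5081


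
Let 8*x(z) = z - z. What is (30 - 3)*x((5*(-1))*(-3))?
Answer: 0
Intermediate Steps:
x(z) = 0 (x(z) = (z - z)/8 = (⅛)*0 = 0)
(30 - 3)*x((5*(-1))*(-3)) = (30 - 3)*0 = 27*0 = 0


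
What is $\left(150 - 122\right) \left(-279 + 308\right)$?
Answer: $812$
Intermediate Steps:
$\left(150 - 122\right) \left(-279 + 308\right) = 28 \cdot 29 = 812$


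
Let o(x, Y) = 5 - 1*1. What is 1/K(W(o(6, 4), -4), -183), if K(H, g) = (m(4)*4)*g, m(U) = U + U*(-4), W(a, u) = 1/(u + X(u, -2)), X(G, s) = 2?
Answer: 1/8784 ≈ 0.00011384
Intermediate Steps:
o(x, Y) = 4 (o(x, Y) = 5 - 1 = 4)
W(a, u) = 1/(2 + u) (W(a, u) = 1/(u + 2) = 1/(2 + u))
m(U) = -3*U (m(U) = U - 4*U = -3*U)
K(H, g) = -48*g (K(H, g) = (-3*4*4)*g = (-12*4)*g = -48*g)
1/K(W(o(6, 4), -4), -183) = 1/(-48*(-183)) = 1/8784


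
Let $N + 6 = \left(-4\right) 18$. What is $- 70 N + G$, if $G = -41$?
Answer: $5419$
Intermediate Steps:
$N = -78$ ($N = -6 - 72 = -78$)
$- 70 N + G = \left(-70\right) \left(-78\right) - 41 = 5460 - 41 = 5419$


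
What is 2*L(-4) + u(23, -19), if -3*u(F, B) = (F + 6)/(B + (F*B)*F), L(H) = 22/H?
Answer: -332281/30210 ≈ -10.999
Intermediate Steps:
u(F, B) = -(6 + F)/(3*(B + B*F²)) (u(F, B) = -(F + 6)/(3*(B + (F*B)*F)) = -(6 + F)/(3*(B + (B*F)*F)) = -(6 + F)/(3*(B + B*F²)))
2*L(-4) + u(23, -19) = 2*(22/(-4)) + (⅓)*(-6 - 1*23)/(-19*(1 + 23²)) = 2*(22*(-¼)) + (⅓)*(-1/19)*(-6 - 23)/(1 + 529) = 2*(-11/2) + (⅓)*(-1/19)*(-29)/530 = -11 + (⅓)*(-1/19)*(1/530)*(-29) = -11 + 29/30210 = -332281/30210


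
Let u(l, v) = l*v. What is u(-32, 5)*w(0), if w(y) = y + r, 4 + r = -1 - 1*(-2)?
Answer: 480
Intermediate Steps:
r = -3 (r = -4 + (-1 - 1*(-2)) = -4 + (-1 + 2) = -4 + 1 = -3)
w(y) = -3 + y (w(y) = y - 3 = -3 + y)
u(-32, 5)*w(0) = (-32*5)*(-3 + 0) = -160*(-3) = 480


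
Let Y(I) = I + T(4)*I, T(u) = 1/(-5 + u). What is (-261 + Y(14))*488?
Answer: -127368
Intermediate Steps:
Y(I) = 0 (Y(I) = I + I/(-5 + 4) = I + I/(-1) = I - I = 0)
(-261 + Y(14))*488 = (-261 + 0)*488 = -261*488 = -127368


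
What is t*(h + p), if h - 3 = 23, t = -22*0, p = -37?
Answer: 0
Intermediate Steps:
t = 0
h = 26 (h = 3 + 23 = 26)
t*(h + p) = 0*(26 - 37) = 0*(-11) = 0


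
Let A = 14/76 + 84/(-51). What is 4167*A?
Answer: -3937815/646 ≈ -6095.7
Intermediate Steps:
A = -945/646 (A = 14*(1/76) + 84*(-1/51) = 7/38 - 28/17 = -945/646 ≈ -1.4628)
4167*A = 4167*(-945/646) = -3937815/646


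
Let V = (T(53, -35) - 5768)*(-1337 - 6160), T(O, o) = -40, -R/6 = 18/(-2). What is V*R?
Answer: 2351299104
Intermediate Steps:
R = 54 (R = -108/(-2) = -108*(-1)/2 = -6*(-9) = 54)
V = 43542576 (V = (-40 - 5768)*(-1337 - 6160) = -5808*(-7497) = 43542576)
V*R = 43542576*54 = 2351299104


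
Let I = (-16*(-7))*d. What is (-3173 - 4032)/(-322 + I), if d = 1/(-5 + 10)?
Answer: 36025/1498 ≈ 24.049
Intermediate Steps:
d = ⅕ (d = 1/5 = ⅕ ≈ 0.20000)
I = 112/5 (I = -16*(-7)*(⅕) = 112*(⅕) = 112/5 ≈ 22.400)
(-3173 - 4032)/(-322 + I) = (-3173 - 4032)/(-322 + 112/5) = -7205/(-1498/5) = -7205*(-5/1498) = 36025/1498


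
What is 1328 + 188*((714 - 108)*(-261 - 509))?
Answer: -87723232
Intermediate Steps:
1328 + 188*((714 - 108)*(-261 - 509)) = 1328 + 188*(606*(-770)) = 1328 + 188*(-466620) = 1328 - 87724560 = -87723232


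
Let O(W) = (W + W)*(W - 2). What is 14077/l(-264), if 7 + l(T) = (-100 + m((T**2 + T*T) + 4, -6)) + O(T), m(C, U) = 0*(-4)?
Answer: 14077/140341 ≈ 0.10031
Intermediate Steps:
m(C, U) = 0
O(W) = 2*W*(-2 + W) (O(W) = (2*W)*(-2 + W) = 2*W*(-2 + W))
l(T) = -107 + 2*T*(-2 + T) (l(T) = -7 + ((-100 + 0) + 2*T*(-2 + T)) = -7 + (-100 + 2*T*(-2 + T)) = -107 + 2*T*(-2 + T))
14077/l(-264) = 14077/(-107 + 2*(-264)*(-2 - 264)) = 14077/(-107 + 2*(-264)*(-266)) = 14077/(-107 + 140448) = 14077/140341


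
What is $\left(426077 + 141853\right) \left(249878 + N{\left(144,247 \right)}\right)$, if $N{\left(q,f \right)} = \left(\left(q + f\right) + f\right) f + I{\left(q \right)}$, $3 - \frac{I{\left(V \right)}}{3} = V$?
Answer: $231170795130$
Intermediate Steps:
$I{\left(V \right)} = 9 - 3 V$
$N{\left(q,f \right)} = 9 - 3 q + f \left(q + 2 f\right)$ ($N{\left(q,f \right)} = \left(\left(q + f\right) + f\right) f - \left(-9 + 3 q\right) = \left(\left(f + q\right) + f\right) f - \left(-9 + 3 q\right) = \left(q + 2 f\right) f - \left(-9 + 3 q\right) = f \left(q + 2 f\right) - \left(-9 + 3 q\right) = 9 - 3 q + f \left(q + 2 f\right)$)
$\left(426077 + 141853\right) \left(249878 + N{\left(144,247 \right)}\right) = \left(426077 + 141853\right) \left(249878 + \left(9 - 432 + 2 \cdot 247^{2} + 247 \cdot 144\right)\right) = 567930 \left(249878 + \left(9 - 432 + 2 \cdot 61009 + 35568\right)\right) = 567930 \left(249878 + \left(9 - 432 + 122018 + 35568\right)\right) = 567930 \left(249878 + 157163\right) = 567930 \cdot 407041 = 231170795130$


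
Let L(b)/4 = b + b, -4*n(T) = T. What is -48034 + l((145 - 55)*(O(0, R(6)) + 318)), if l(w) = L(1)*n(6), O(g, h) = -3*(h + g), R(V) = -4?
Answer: -48046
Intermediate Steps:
n(T) = -T/4
L(b) = 8*b (L(b) = 4*(b + b) = 4*(2*b) = 8*b)
O(g, h) = -3*g - 3*h (O(g, h) = -3*(g + h) = -3*g - 3*h)
l(w) = -12 (l(w) = (8*1)*(-¼*6) = 8*(-3/2) = -12)
-48034 + l((145 - 55)*(O(0, R(6)) + 318)) = -48034 - 12 = -48046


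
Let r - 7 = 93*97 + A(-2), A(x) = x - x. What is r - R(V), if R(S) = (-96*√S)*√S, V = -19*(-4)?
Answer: 16324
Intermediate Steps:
A(x) = 0
r = 9028 (r = 7 + (93*97 + 0) = 7 + (9021 + 0) = 7 + 9021 = 9028)
V = 76
R(S) = -96*S
r - R(V) = 9028 - (-96)*76 = 9028 - 1*(-7296) = 9028 + 7296 = 16324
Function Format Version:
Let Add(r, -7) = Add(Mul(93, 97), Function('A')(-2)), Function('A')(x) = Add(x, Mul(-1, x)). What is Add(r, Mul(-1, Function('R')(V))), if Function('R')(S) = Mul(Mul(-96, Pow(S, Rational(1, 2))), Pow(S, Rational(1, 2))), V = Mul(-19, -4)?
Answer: 16324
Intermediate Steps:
Function('A')(x) = 0
r = 9028 (r = Add(7, Add(Mul(93, 97), 0)) = Add(7, Add(9021, 0)) = Add(7, 9021) = 9028)
V = 76
Function('R')(S) = Mul(-96, S)
Add(r, Mul(-1, Function('R')(V))) = Add(9028, Mul(-1, Mul(-96, 76))) = Add(9028, Mul(-1, -7296)) = Add(9028, 7296) = 16324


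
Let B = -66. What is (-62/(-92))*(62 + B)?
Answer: -62/23 ≈ -2.6957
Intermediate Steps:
(-62/(-92))*(62 + B) = (-62/(-92))*(62 - 66) = -62*(-1/92)*(-4) = (31/46)*(-4) = -62/23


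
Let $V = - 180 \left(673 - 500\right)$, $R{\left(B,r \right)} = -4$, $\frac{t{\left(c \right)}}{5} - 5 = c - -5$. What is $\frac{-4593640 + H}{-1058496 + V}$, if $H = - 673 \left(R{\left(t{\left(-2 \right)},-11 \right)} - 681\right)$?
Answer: $\frac{1377545}{363212} \approx 3.7927$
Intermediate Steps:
$t{\left(c \right)} = 50 + 5 c$ ($t{\left(c \right)} = 25 + 5 \left(c - -5\right) = 25 + 5 \left(c + 5\right) = 25 + 5 \left(5 + c\right) = 25 + \left(25 + 5 c\right) = 50 + 5 c$)
$H = 461005$ ($H = - 673 \left(-4 - 681\right) = \left(-673\right) \left(-685\right) = 461005$)
$V = -31140$ ($V = \left(-180\right) 173 = -31140$)
$\frac{-4593640 + H}{-1058496 + V} = \frac{-4593640 + 461005}{-1058496 - 31140} = - \frac{4132635}{-1089636} = \left(-4132635\right) \left(- \frac{1}{1089636}\right) = \frac{1377545}{363212}$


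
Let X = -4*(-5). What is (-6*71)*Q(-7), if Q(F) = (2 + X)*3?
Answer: -28116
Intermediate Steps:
X = 20
Q(F) = 66 (Q(F) = (2 + 20)*3 = 22*3 = 66)
(-6*71)*Q(-7) = -6*71*66 = -426*66 = -28116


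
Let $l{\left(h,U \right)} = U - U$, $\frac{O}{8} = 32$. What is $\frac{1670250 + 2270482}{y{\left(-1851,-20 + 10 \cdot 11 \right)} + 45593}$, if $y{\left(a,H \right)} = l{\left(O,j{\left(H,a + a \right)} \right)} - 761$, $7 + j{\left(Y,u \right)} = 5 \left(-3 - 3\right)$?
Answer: $\frac{985183}{11208} \approx 87.9$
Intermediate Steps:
$j{\left(Y,u \right)} = -37$ ($j{\left(Y,u \right)} = -7 + 5 \left(-3 - 3\right) = -7 + 5 \left(-6\right) = -7 - 30 = -37$)
$O = 256$ ($O = 8 \cdot 32 = 256$)
$l{\left(h,U \right)} = 0$
$y{\left(a,H \right)} = -761$ ($y{\left(a,H \right)} = 0 - 761 = -761$)
$\frac{1670250 + 2270482}{y{\left(-1851,-20 + 10 \cdot 11 \right)} + 45593} = \frac{1670250 + 2270482}{-761 + 45593} = \frac{3940732}{44832} = 3940732 \cdot \frac{1}{44832} = \frac{985183}{11208}$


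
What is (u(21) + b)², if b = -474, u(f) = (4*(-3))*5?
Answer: 285156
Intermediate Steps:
u(f) = -60 (u(f) = -12*5 = -60)
(u(21) + b)² = (-60 - 474)² = (-534)² = 285156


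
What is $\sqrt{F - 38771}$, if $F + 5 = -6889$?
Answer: $i \sqrt{45665} \approx 213.69 i$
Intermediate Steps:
$F = -6894$ ($F = -5 - 6889 = -6894$)
$\sqrt{F - 38771} = \sqrt{-6894 - 38771} = \sqrt{-45665} = i \sqrt{45665}$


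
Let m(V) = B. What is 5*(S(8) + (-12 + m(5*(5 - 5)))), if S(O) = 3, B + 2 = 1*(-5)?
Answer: -80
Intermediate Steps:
B = -7 (B = -2 + 1*(-5) = -2 - 5 = -7)
m(V) = -7
5*(S(8) + (-12 + m(5*(5 - 5)))) = 5*(3 + (-12 - 7)) = 5*(3 - 19) = 5*(-16) = -80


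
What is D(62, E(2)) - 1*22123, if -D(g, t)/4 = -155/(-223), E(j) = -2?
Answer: -4934049/223 ≈ -22126.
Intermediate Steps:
D(g, t) = -620/223 (D(g, t) = -(-620)/(-223) = -(-620)*(-1)/223 = -4*155/223 = -620/223)
D(62, E(2)) - 1*22123 = -620/223 - 1*22123 = -620/223 - 22123 = -4934049/223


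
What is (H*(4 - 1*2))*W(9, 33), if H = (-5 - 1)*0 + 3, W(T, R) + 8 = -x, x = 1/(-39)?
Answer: -622/13 ≈ -47.846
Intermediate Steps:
x = -1/39 ≈ -0.025641
W(T, R) = -311/39 (W(T, R) = -8 - 1*(-1/39) = -8 + 1/39 = -311/39)
H = 3 (H = -6*0 + 3 = 0 + 3 = 3)
(H*(4 - 1*2))*W(9, 33) = (3*(4 - 1*2))*(-311/39) = (3*(4 - 2))*(-311/39) = (3*2)*(-311/39) = 6*(-311/39) = -622/13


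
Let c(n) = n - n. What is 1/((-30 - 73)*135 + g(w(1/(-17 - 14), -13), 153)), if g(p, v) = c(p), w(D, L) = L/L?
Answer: -1/13905 ≈ -7.1917e-5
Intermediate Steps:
w(D, L) = 1
c(n) = 0
g(p, v) = 0
1/((-30 - 73)*135 + g(w(1/(-17 - 14), -13), 153)) = 1/((-30 - 73)*135 + 0) = 1/(-103*135 + 0) = 1/(-13905 + 0) = 1/(-13905) = -1/13905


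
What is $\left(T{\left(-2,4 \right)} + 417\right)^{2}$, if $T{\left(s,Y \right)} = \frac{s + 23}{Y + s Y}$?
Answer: $\frac{2712609}{16} \approx 1.6954 \cdot 10^{5}$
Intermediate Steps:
$T{\left(s,Y \right)} = \frac{23 + s}{Y + Y s}$
$\left(T{\left(-2,4 \right)} + 417\right)^{2} = \left(\frac{23 - 2}{4 \left(1 - 2\right)} + 417\right)^{2} = \left(\frac{1}{4} \frac{1}{-1} \cdot 21 + 417\right)^{2} = \left(\frac{1}{4} \left(-1\right) 21 + 417\right)^{2} = \left(- \frac{21}{4} + 417\right)^{2} = \left(\frac{1647}{4}\right)^{2} = \frac{2712609}{16}$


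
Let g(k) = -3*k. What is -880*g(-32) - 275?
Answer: -84755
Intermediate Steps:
-880*g(-32) - 275 = -(-2640)*(-32) - 275 = -880*96 - 275 = -84480 - 275 = -84755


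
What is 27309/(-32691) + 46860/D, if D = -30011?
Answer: -783823553/327029867 ≈ -2.3968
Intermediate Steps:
27309/(-32691) + 46860/D = 27309/(-32691) + 46860/(-30011) = 27309*(-1/32691) + 46860*(-1/30011) = -9103/10897 - 46860/30011 = -783823553/327029867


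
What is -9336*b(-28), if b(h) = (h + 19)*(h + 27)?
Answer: -84024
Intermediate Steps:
b(h) = (19 + h)*(27 + h)
-9336*b(-28) = -9336*(513 + (-28)² + 46*(-28)) = -9336*(513 + 784 - 1288) = -9336*9 = -84024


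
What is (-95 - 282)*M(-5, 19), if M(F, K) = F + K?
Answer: -5278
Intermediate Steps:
(-95 - 282)*M(-5, 19) = (-95 - 282)*(-5 + 19) = -377*14 = -5278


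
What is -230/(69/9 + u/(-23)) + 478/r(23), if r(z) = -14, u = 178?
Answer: 21979/7 ≈ 3139.9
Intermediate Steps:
-230/(69/9 + u/(-23)) + 478/r(23) = -230/(69/9 + 178/(-23)) + 478/(-14) = -230/(69*(1/9) + 178*(-1/23)) + 478*(-1/14) = -230/(23/3 - 178/23) - 239/7 = -230/(-5/69) - 239/7 = -230*(-69/5) - 239/7 = 3174 - 239/7 = 21979/7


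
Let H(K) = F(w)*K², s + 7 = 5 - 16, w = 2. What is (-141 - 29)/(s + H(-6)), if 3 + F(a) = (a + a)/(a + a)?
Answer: 17/9 ≈ 1.8889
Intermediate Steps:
s = -18 (s = -7 + (5 - 16) = -7 - 11 = -18)
F(a) = -2 (F(a) = -3 + (a + a)/(a + a) = -3 + (2*a)/((2*a)) = -3 + (2*a)*(1/(2*a)) = -3 + 1 = -2)
H(K) = -2*K²
(-141 - 29)/(s + H(-6)) = (-141 - 29)/(-18 - 2*(-6)²) = -170/(-18 - 2*36) = -170/(-18 - 72) = -170/(-90) = -170*(-1/90) = 17/9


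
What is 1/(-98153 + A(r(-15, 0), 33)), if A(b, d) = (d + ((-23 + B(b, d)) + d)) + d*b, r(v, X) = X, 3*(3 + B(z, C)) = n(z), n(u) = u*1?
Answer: -1/98113 ≈ -1.0192e-5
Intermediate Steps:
n(u) = u
B(z, C) = -3 + z/3
A(b, d) = -26 + 2*d + b/3 + b*d (A(b, d) = (d + ((-23 + (-3 + b/3)) + d)) + d*b = (d + ((-26 + b/3) + d)) + b*d = (d + (-26 + d + b/3)) + b*d = (-26 + 2*d + b/3) + b*d = -26 + 2*d + b/3 + b*d)
1/(-98153 + A(r(-15, 0), 33)) = 1/(-98153 + (-26 + 2*33 + (1/3)*0 + 0*33)) = 1/(-98153 + (-26 + 66 + 0 + 0)) = 1/(-98153 + 40) = 1/(-98113) = -1/98113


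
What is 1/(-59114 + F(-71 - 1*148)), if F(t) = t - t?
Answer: -1/59114 ≈ -1.6916e-5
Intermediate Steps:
F(t) = 0
1/(-59114 + F(-71 - 1*148)) = 1/(-59114 + 0) = 1/(-59114) = -1/59114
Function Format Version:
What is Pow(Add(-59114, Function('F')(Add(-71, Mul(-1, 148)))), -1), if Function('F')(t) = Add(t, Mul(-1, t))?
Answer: Rational(-1, 59114) ≈ -1.6916e-5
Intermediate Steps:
Function('F')(t) = 0
Pow(Add(-59114, Function('F')(Add(-71, Mul(-1, 148)))), -1) = Pow(Add(-59114, 0), -1) = Pow(-59114, -1) = Rational(-1, 59114)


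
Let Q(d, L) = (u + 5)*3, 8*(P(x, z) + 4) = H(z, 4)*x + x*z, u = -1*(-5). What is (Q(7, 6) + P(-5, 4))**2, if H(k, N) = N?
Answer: 441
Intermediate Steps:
u = 5
P(x, z) = -4 + x/2 + x*z/8 (P(x, z) = -4 + (4*x + x*z)/8 = -4 + (x/2 + x*z/8) = -4 + x/2 + x*z/8)
Q(d, L) = 30 (Q(d, L) = (5 + 5)*3 = 10*3 = 30)
(Q(7, 6) + P(-5, 4))**2 = (30 + (-4 + (1/2)*(-5) + (1/8)*(-5)*4))**2 = (30 + (-4 - 5/2 - 5/2))**2 = (30 - 9)**2 = 21**2 = 441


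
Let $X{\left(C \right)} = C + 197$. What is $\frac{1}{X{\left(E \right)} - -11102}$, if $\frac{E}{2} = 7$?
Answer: $\frac{1}{11313} \approx 8.8394 \cdot 10^{-5}$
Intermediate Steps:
$E = 14$ ($E = 2 \cdot 7 = 14$)
$X{\left(C \right)} = 197 + C$
$\frac{1}{X{\left(E \right)} - -11102} = \frac{1}{\left(197 + 14\right) - -11102} = \frac{1}{211 + 11102} = \frac{1}{11313}$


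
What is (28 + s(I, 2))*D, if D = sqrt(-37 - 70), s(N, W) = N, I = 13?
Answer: 41*I*sqrt(107) ≈ 424.11*I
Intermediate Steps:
D = I*sqrt(107) (D = sqrt(-107) = I*sqrt(107) ≈ 10.344*I)
(28 + s(I, 2))*D = (28 + 13)*(I*sqrt(107)) = 41*(I*sqrt(107)) = 41*I*sqrt(107)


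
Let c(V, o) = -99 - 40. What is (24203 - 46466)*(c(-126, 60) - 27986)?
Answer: 626146875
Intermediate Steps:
c(V, o) = -139
(24203 - 46466)*(c(-126, 60) - 27986) = (24203 - 46466)*(-139 - 27986) = -22263*(-28125) = 626146875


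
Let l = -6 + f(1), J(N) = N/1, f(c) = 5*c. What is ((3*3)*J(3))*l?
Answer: -27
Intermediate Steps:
J(N) = N (J(N) = N*1 = N)
l = -1 (l = -6 + 5*1 = -6 + 5 = -1)
((3*3)*J(3))*l = ((3*3)*3)*(-1) = (9*3)*(-1) = 27*(-1) = -27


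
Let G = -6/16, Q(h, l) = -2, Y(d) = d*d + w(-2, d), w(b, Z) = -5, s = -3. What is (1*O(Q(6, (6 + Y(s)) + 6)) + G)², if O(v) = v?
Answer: 361/64 ≈ 5.6406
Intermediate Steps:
Y(d) = -5 + d² (Y(d) = d*d - 5 = d² - 5 = -5 + d²)
G = -3/8 (G = -6*1/16 = -3/8 ≈ -0.37500)
(1*O(Q(6, (6 + Y(s)) + 6)) + G)² = (1*(-2) - 3/8)² = (-2 - 3/8)² = (-19/8)² = 361/64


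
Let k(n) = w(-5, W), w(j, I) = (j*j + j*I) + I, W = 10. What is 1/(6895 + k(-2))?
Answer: 1/6880 ≈ 0.00014535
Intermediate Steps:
w(j, I) = I + j**2 + I*j (w(j, I) = (j**2 + I*j) + I = I + j**2 + I*j)
k(n) = -15 (k(n) = 10 + (-5)**2 + 10*(-5) = 10 + 25 - 50 = -15)
1/(6895 + k(-2)) = 1/(6895 - 15) = 1/6880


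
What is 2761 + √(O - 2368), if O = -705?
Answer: 2761 + I*√3073 ≈ 2761.0 + 55.435*I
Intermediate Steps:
2761 + √(O - 2368) = 2761 + √(-705 - 2368) = 2761 + √(-3073) = 2761 + I*√3073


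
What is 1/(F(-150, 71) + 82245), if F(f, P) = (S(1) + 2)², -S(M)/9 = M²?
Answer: 1/82294 ≈ 1.2152e-5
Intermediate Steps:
S(M) = -9*M²
F(f, P) = 49 (F(f, P) = (-9*1² + 2)² = (-9*1 + 2)² = (-9 + 2)² = (-7)² = 49)
1/(F(-150, 71) + 82245) = 1/(49 + 82245) = 1/82294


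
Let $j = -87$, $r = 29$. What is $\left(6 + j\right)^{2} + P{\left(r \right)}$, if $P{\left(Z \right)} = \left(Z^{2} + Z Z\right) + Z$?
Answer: $8272$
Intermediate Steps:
$P{\left(Z \right)} = Z + 2 Z^{2}$ ($P{\left(Z \right)} = \left(Z^{2} + Z^{2}\right) + Z = 2 Z^{2} + Z = Z + 2 Z^{2}$)
$\left(6 + j\right)^{2} + P{\left(r \right)} = \left(6 - 87\right)^{2} + 29 \left(1 + 2 \cdot 29\right) = \left(-81\right)^{2} + 29 \left(1 + 58\right) = 6561 + 29 \cdot 59 = 6561 + 1711 = 8272$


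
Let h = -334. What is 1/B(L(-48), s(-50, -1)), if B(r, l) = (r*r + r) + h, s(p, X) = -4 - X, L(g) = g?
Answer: 1/1922 ≈ 0.00052029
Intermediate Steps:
B(r, l) = -334 + r + r² (B(r, l) = (r*r + r) - 334 = (r² + r) - 334 = (r + r²) - 334 = -334 + r + r²)
1/B(L(-48), s(-50, -1)) = 1/(-334 - 48 + (-48)²) = 1/(-334 - 48 + 2304) = 1/1922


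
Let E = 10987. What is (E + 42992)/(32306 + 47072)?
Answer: 53979/79378 ≈ 0.68003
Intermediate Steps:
(E + 42992)/(32306 + 47072) = (10987 + 42992)/(32306 + 47072) = 53979/79378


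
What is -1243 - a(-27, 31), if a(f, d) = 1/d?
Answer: -38534/31 ≈ -1243.0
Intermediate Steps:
-1243 - a(-27, 31) = -1243 - 1/31 = -38534/31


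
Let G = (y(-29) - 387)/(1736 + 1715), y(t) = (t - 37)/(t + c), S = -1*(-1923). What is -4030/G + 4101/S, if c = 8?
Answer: 62406760239/1722367 ≈ 36233.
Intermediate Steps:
S = 1923
y(t) = (-37 + t)/(8 + t) (y(t) = (t - 37)/(t + 8) = (-37 + t)/(8 + t))
G = -2687/24157 (G = ((-37 - 29)/(8 - 29) - 387)/(1736 + 1715) = (-66/(-21) - 387)/3451 = (-1/21*(-66) - 387)*(1/3451) = (22/7 - 387)*(1/3451) = -2687/7*1/3451 = -2687/24157 ≈ -0.11123)
-4030/G + 4101/S = -4030/(-2687/24157) + 4101/1923 = -4030*(-24157/2687) + 4101*(1/1923) = 97352710/2687 + 1367/641 = 62406760239/1722367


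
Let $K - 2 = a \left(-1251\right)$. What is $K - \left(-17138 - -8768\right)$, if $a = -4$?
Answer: $13376$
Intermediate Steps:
$K = 5006$ ($K = 2 - -5004 = 2 + 5004 = 5006$)
$K - \left(-17138 - -8768\right) = 5006 - \left(-17138 - -8768\right) = 5006 - \left(-17138 + 8768\right) = 5006 - -8370 = 5006 + 8370 = 13376$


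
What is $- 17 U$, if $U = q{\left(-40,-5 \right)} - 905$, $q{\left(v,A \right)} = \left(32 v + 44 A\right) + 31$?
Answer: $40358$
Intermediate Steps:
$q{\left(v,A \right)} = 31 + 32 v + 44 A$
$U = -2374$ ($U = \left(31 + 32 \left(-40\right) + 44 \left(-5\right)\right) - 905 = \left(31 - 1280 - 220\right) - 905 = -1469 - 905 = -2374$)
$- 17 U = \left(-17\right) \left(-2374\right) = 40358$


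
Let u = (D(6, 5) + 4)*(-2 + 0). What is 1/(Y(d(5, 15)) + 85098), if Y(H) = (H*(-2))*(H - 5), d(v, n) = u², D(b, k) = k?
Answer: -1/121614 ≈ -8.2227e-6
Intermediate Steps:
u = -18 (u = (5 + 4)*(-2 + 0) = 9*(-2) = -18)
d(v, n) = 324 (d(v, n) = (-18)² = 324)
Y(H) = -2*H*(-5 + H) (Y(H) = (-2*H)*(-5 + H) = -2*H*(-5 + H))
1/(Y(d(5, 15)) + 85098) = 1/(2*324*(5 - 1*324) + 85098) = 1/(2*324*(5 - 324) + 85098) = 1/(2*324*(-319) + 85098) = 1/(-206712 + 85098) = 1/(-121614) = -1/121614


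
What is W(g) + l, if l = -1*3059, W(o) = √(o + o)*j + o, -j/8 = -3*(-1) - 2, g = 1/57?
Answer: -174362/57 - 8*√114/57 ≈ -3060.5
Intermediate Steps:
g = 1/57 ≈ 0.017544
j = -8 (j = -8*(-3*(-1) - 2) = -8*(3 - 2) = -8*1 = -8)
W(o) = o - 8*√2*√o (W(o) = √(o + o)*(-8) + o = √(2*o)*(-8) + o = (√2*√o)*(-8) + o = -8*√2*√o + o = o - 8*√2*√o)
l = -3059
W(g) + l = (1/57 - 8*√2*√(1/57)) - 3059 = (1/57 - 8*√2*√57/57) - 3059 = (1/57 - 8*√114/57) - 3059 = -174362/57 - 8*√114/57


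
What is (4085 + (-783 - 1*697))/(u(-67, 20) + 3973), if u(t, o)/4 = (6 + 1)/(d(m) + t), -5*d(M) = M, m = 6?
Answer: 888305/1354653 ≈ 0.65574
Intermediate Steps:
d(M) = -M/5
u(t, o) = 28/(-6/5 + t) (u(t, o) = 4*((6 + 1)/(-⅕*6 + t)) = 4*(7/(-6/5 + t)) = 28/(-6/5 + t))
(4085 + (-783 - 1*697))/(u(-67, 20) + 3973) = (4085 + (-783 - 1*697))/(140/(-6 + 5*(-67)) + 3973) = (4085 + (-783 - 697))/(140/(-6 - 335) + 3973) = (4085 - 1480)/(140/(-341) + 3973) = 2605/(140*(-1/341) + 3973) = 2605/(-140/341 + 3973) = 2605/(1354653/341) = 2605*(341/1354653) = 888305/1354653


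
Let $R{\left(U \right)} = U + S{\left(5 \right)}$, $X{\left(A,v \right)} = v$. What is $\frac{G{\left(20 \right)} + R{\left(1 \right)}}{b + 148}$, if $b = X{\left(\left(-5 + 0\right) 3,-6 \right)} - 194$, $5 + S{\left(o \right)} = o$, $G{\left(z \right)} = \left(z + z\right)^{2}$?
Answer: $- \frac{1601}{52} \approx -30.788$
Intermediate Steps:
$G{\left(z \right)} = 4 z^{2}$ ($G{\left(z \right)} = \left(2 z\right)^{2} = 4 z^{2}$)
$S{\left(o \right)} = -5 + o$
$R{\left(U \right)} = U$ ($R{\left(U \right)} = U + \left(-5 + 5\right) = U + 0 = U$)
$b = -200$ ($b = -6 - 194 = -200$)
$\frac{G{\left(20 \right)} + R{\left(1 \right)}}{b + 148} = \frac{4 \cdot 20^{2} + 1}{-200 + 148} = \frac{4 \cdot 400 + 1}{-52} = \left(1600 + 1\right) \left(- \frac{1}{52}\right) = 1601 \left(- \frac{1}{52}\right) = - \frac{1601}{52}$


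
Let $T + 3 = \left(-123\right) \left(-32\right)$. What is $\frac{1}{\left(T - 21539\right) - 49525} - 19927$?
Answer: $- \frac{1337719438}{67131} \approx -19927.0$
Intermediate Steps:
$T = 3933$ ($T = -3 - -3936 = -3 + 3936 = 3933$)
$\frac{1}{\left(T - 21539\right) - 49525} - 19927 = \frac{1}{\left(3933 - 21539\right) - 49525} - 19927 = \frac{1}{-17606 - 49525} - 19927 = \frac{1}{-67131} - 19927 = - \frac{1}{67131} - 19927 = - \frac{1337719438}{67131}$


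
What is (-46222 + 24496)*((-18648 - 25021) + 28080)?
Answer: 338686614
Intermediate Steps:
(-46222 + 24496)*((-18648 - 25021) + 28080) = -21726*(-43669 + 28080) = -21726*(-15589) = 338686614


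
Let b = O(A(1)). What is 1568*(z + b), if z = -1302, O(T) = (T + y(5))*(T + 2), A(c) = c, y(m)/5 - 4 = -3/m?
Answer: -1956864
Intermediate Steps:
y(m) = 20 - 15/m (y(m) = 20 + 5*(-3/m) = 20 - 15/m)
O(T) = (2 + T)*(17 + T) (O(T) = (T + (20 - 15/5))*(T + 2) = (T + (20 - 15*⅕))*(2 + T) = (T + (20 - 3))*(2 + T) = (T + 17)*(2 + T) = (17 + T)*(2 + T) = (2 + T)*(17 + T))
b = 54 (b = 34 + 1² + 19*1 = 34 + 1 + 19 = 54)
1568*(z + b) = 1568*(-1302 + 54) = 1568*(-1248) = -1956864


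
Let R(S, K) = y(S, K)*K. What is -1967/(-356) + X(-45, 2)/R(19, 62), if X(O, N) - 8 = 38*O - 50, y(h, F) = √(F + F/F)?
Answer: 1967/356 - 292*√7/217 ≈ 1.9651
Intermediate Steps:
y(h, F) = √(1 + F) (y(h, F) = √(F + 1) = √(1 + F))
X(O, N) = -42 + 38*O (X(O, N) = 8 + (38*O - 50) = 8 + (-50 + 38*O) = -42 + 38*O)
R(S, K) = K*√(1 + K) (R(S, K) = √(1 + K)*K = K*√(1 + K))
-1967/(-356) + X(-45, 2)/R(19, 62) = -1967/(-356) + (-42 + 38*(-45))/((62*√(1 + 62))) = -1967*(-1/356) + (-42 - 1710)/((62*√63)) = 1967/356 - 1752*√7/1302 = 1967/356 - 292*√7/217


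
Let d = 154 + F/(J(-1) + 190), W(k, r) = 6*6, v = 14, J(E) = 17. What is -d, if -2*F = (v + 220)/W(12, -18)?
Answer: -127499/828 ≈ -153.98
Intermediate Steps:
W(k, r) = 36
F = -13/4 (F = -(14 + 220)/(2*36) = -117/36 = -1/2*13/2 = -13/4 ≈ -3.2500)
d = 127499/828 (d = 154 - 13/(4*(17 + 190)) = 154 - 13/4/207 = 154 - 13/4*1/207 = 154 - 13/828 = 127499/828 ≈ 153.98)
-d = -1*127499/828 = -127499/828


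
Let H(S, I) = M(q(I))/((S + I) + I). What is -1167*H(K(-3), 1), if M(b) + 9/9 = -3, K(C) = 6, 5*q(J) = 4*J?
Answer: 1167/2 ≈ 583.50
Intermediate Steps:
q(J) = 4*J/5 (q(J) = (4*J)/5 = 4*J/5)
M(b) = -4 (M(b) = -1 - 3 = -4)
H(S, I) = -4/(S + 2*I) (H(S, I) = -4/((S + I) + I) = -4/((I + S) + I) = -4/(S + 2*I))
-1167*H(K(-3), 1) = -(-4668)/(6 + 2*1) = -(-4668)/(6 + 2) = -(-4668)/8 = -1167*(-1/2) = 1167/2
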